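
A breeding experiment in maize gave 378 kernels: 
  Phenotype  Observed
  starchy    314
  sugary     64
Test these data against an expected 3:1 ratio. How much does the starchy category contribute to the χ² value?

Under the 3:1 hypothesis (Σ ratio = 4, N = 378):
  starchy: 378 × 3/4 = 283.5
  sugary: 378 × 1/4 = 94.5
Contribution of starchy: (314 − 283.5)² / 283.5 = 3.2813

3.281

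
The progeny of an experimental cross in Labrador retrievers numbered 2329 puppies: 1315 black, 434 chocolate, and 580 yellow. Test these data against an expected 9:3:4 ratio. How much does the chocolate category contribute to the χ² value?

0.017

Total ratio parts = 16. Expected numbers out of 2329:
  black: 2329 × 9/16 = 1310.0625
  chocolate: 2329 × 3/16 = 436.6875
  yellow: 2329 × 4/16 = 582.25
Contribution of chocolate: (434 − 436.6875)² / 436.6875 = 0.0165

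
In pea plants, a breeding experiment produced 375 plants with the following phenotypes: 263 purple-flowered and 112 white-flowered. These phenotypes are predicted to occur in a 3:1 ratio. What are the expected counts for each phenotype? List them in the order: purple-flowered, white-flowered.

281.25, 93.75

Total ratio parts = 4. Expected numbers out of 375:
  purple-flowered: 375 × 3/4 = 281.25
  white-flowered: 375 × 1/4 = 93.75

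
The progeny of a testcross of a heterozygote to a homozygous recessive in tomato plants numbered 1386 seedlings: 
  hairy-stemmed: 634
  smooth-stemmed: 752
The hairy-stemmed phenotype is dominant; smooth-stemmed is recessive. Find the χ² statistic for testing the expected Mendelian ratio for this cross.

A testcross of a heterozygote (Aa × aa) gives a 1:1 phenotypic ratio.
Under the 1:1 hypothesis (Σ ratio = 2, N = 1386):
  hairy-stemmed: 1386 × 1/2 = 693
  smooth-stemmed: 1386 × 1/2 = 693
χ² = Σ (O − E)² / E
  hairy-stemmed: (634 − 693)² / 693 = 5.0231
  smooth-stemmed: (752 − 693)² / 693 = 5.0231
χ² = 5.0231 + 5.0231 = 10.0462 ≈ 10.046

10.046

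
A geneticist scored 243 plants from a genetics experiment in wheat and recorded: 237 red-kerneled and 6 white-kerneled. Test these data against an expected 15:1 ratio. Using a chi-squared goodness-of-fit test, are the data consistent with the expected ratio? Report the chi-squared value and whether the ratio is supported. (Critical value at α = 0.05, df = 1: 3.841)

Total ratio parts = 16. Expected numbers out of 243:
  red-kerneled: 243 × 15/16 = 227.8125
  white-kerneled: 243 × 1/16 = 15.1875
χ² = Σ (O − E)² / E
  red-kerneled: (237 − 227.8125)² / 227.8125 = 0.3705
  white-kerneled: (6 − 15.1875)² / 15.1875 = 5.5579
χ² = 0.3705 + 5.5579 = 5.9284 ≈ 5.928
Degrees of freedom = 2 − 1 = 1; critical value at α = 0.05 is 3.841.
Since 5.928 > 3.841, we reject the null hypothesis — the data do not fit the 15:1 ratio.

5.928; not consistent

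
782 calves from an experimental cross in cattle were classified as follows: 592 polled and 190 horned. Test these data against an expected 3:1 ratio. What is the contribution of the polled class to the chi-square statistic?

0.052

Expected counts for N = 782 under a 3:1 ratio (total parts = 4):
  polled: 782 × 3/4 = 586.5
  horned: 782 × 1/4 = 195.5
Contribution of polled: (592 − 586.5)² / 586.5 = 0.0516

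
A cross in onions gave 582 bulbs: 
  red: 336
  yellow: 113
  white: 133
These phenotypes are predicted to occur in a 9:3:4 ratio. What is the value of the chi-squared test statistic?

Under the 9:3:4 hypothesis (Σ ratio = 16, N = 582):
  red: 582 × 9/16 = 327.375
  yellow: 582 × 3/16 = 109.125
  white: 582 × 4/16 = 145.5
χ² = Σ (O − E)² / E
  red: (336 − 327.375)² / 327.375 = 0.2272
  yellow: (113 − 109.125)² / 109.125 = 0.1376
  white: (133 − 145.5)² / 145.5 = 1.0739
χ² = 0.2272 + 0.1376 + 1.0739 = 1.4387 ≈ 1.439

1.439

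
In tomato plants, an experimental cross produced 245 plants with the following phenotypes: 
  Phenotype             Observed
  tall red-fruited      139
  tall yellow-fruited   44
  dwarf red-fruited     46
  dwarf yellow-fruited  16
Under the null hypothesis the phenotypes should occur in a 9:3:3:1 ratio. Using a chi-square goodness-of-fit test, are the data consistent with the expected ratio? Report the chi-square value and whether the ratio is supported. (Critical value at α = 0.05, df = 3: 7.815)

0.123; consistent

Under the 9:3:3:1 hypothesis (Σ ratio = 16, N = 245):
  tall red-fruited: 245 × 9/16 = 137.8125
  tall yellow-fruited: 245 × 3/16 = 45.9375
  dwarf red-fruited: 245 × 3/16 = 45.9375
  dwarf yellow-fruited: 245 × 1/16 = 15.3125
χ² = Σ (O − E)² / E
  tall red-fruited: (139 − 137.8125)² / 137.8125 = 0.0102
  tall yellow-fruited: (44 − 45.9375)² / 45.9375 = 0.0817
  dwarf red-fruited: (46 − 45.9375)² / 45.9375 = 0.0001
  dwarf yellow-fruited: (16 − 15.3125)² / 15.3125 = 0.0309
χ² = 0.0102 + 0.0817 + 0.0001 + 0.0309 = 0.1229 ≈ 0.123
Degrees of freedom = 4 − 1 = 3; critical value at α = 0.05 is 7.815.
Since 0.123 < 7.815, we fail to reject the null hypothesis — the data are consistent with the 9:3:3:1 ratio.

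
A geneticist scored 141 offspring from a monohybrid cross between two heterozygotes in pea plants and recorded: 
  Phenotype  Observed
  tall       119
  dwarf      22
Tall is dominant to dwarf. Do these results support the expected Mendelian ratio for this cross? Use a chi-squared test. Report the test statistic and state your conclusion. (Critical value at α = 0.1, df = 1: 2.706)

6.641; not consistent

For a monohybrid cross between heterozygotes with complete dominance, the expected phenotypic ratio is 3:1.
Under the 3:1 hypothesis (Σ ratio = 4, N = 141):
  tall: 141 × 3/4 = 105.75
  dwarf: 141 × 1/4 = 35.25
χ² = Σ (O − E)² / E
  tall: (119 − 105.75)² / 105.75 = 1.6602
  dwarf: (22 − 35.25)² / 35.25 = 4.9805
χ² = 1.6602 + 4.9805 = 6.6407 ≈ 6.641
Degrees of freedom = 2 − 1 = 1; critical value at α = 0.1 is 2.706.
Since 6.641 > 2.706, we reject the null hypothesis — the data do not fit the 3:1 ratio.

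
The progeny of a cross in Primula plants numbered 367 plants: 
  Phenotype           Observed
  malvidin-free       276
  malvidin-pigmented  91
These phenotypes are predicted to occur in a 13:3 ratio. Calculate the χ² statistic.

Expected counts for N = 367 under a 13:3 ratio (total parts = 16):
  malvidin-free: 367 × 13/16 = 298.1875
  malvidin-pigmented: 367 × 3/16 = 68.8125
χ² = Σ (O − E)² / E
  malvidin-free: (276 − 298.1875)² / 298.1875 = 1.6509
  malvidin-pigmented: (91 − 68.8125)² / 68.8125 = 7.1540
χ² = 1.6509 + 7.1540 = 8.8049 ≈ 8.805

8.805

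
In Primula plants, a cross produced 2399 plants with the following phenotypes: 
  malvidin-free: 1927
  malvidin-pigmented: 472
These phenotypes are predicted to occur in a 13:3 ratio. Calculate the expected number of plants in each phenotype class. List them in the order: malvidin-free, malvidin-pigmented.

1949.1875, 449.8125

The 13:3 ratio has 16 parts, so with N = 2399 the expected counts are:
  malvidin-free: 2399 × 13/16 = 1949.1875
  malvidin-pigmented: 2399 × 3/16 = 449.8125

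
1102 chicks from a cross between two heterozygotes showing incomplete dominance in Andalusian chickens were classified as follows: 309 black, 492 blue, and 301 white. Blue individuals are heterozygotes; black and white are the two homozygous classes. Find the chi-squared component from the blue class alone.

With incomplete dominance, a heterozygote × heterozygote cross gives a 1:2:1 phenotypic ratio.
Total ratio parts = 4. Expected numbers out of 1102:
  black: 1102 × 1/4 = 275.5
  blue: 1102 × 2/4 = 551
  white: 1102 × 1/4 = 275.5
Contribution of blue: (492 − 551)² / 551 = 6.3176

6.318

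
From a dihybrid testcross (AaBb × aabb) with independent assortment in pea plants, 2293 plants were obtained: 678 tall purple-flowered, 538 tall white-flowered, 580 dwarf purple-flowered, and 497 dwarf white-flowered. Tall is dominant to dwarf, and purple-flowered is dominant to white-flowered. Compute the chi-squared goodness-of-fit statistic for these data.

31.530

A dihybrid testcross with independent assortment gives a 1:1:1:1 ratio.
Under the 1:1:1:1 hypothesis (Σ ratio = 4, N = 2293):
  tall purple-flowered: 2293 × 1/4 = 573.25
  tall white-flowered: 2293 × 1/4 = 573.25
  dwarf purple-flowered: 2293 × 1/4 = 573.25
  dwarf white-flowered: 2293 × 1/4 = 573.25
χ² = Σ (O − E)² / E
  tall purple-flowered: (678 − 573.25)² / 573.25 = 19.1410
  tall white-flowered: (538 − 573.25)² / 573.25 = 2.1676
  dwarf purple-flowered: (580 − 573.25)² / 573.25 = 0.0795
  dwarf white-flowered: (497 − 573.25)² / 573.25 = 10.1423
χ² = 19.1410 + 2.1676 + 0.0795 + 10.1423 = 31.5304 ≈ 31.530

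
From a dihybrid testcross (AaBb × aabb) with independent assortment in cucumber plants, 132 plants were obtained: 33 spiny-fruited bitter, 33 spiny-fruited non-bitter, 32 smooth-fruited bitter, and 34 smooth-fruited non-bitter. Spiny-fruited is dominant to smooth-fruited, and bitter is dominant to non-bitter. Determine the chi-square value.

A dihybrid testcross with independent assortment gives a 1:1:1:1 ratio.
Under the 1:1:1:1 hypothesis (Σ ratio = 4, N = 132):
  spiny-fruited bitter: 132 × 1/4 = 33
  spiny-fruited non-bitter: 132 × 1/4 = 33
  smooth-fruited bitter: 132 × 1/4 = 33
  smooth-fruited non-bitter: 132 × 1/4 = 33
χ² = Σ (O − E)² / E
  spiny-fruited bitter: (33 − 33)² / 33 = 0.0000
  spiny-fruited non-bitter: (33 − 33)² / 33 = 0.0000
  smooth-fruited bitter: (32 − 33)² / 33 = 0.0303
  smooth-fruited non-bitter: (34 − 33)² / 33 = 0.0303
χ² = 0.0000 + 0.0000 + 0.0303 + 0.0303 = 0.0606 ≈ 0.061

0.061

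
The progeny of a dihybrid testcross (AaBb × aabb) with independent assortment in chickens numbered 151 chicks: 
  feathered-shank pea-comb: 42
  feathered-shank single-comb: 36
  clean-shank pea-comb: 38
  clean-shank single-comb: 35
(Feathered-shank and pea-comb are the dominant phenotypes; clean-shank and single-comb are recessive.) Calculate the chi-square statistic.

A dihybrid testcross with independent assortment gives a 1:1:1:1 ratio.
Expected counts for N = 151 under a 1:1:1:1 ratio (total parts = 4):
  feathered-shank pea-comb: 151 × 1/4 = 37.75
  feathered-shank single-comb: 151 × 1/4 = 37.75
  clean-shank pea-comb: 151 × 1/4 = 37.75
  clean-shank single-comb: 151 × 1/4 = 37.75
χ² = Σ (O − E)² / E
  feathered-shank pea-comb: (42 − 37.75)² / 37.75 = 0.4785
  feathered-shank single-comb: (36 − 37.75)² / 37.75 = 0.0811
  clean-shank pea-comb: (38 − 37.75)² / 37.75 = 0.0017
  clean-shank single-comb: (35 − 37.75)² / 37.75 = 0.2003
χ² = 0.4785 + 0.0811 + 0.0017 + 0.2003 = 0.7616 ≈ 0.762

0.762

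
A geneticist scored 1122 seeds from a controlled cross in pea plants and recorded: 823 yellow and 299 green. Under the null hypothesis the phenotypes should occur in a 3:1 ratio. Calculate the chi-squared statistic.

1.627

Expected counts for N = 1122 under a 3:1 ratio (total parts = 4):
  yellow: 1122 × 3/4 = 841.5
  green: 1122 × 1/4 = 280.5
χ² = Σ (O − E)² / E
  yellow: (823 − 841.5)² / 841.5 = 0.4067
  green: (299 − 280.5)² / 280.5 = 1.2201
χ² = 0.4067 + 1.2201 = 1.6268 ≈ 1.627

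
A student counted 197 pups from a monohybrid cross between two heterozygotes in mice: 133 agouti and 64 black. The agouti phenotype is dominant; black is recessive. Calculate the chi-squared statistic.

5.890

For a monohybrid cross between heterozygotes with complete dominance, the expected phenotypic ratio is 3:1.
Under the 3:1 hypothesis (Σ ratio = 4, N = 197):
  agouti: 197 × 3/4 = 147.75
  black: 197 × 1/4 = 49.25
χ² = Σ (O − E)² / E
  agouti: (133 − 147.75)² / 147.75 = 1.4725
  black: (64 − 49.25)² / 49.25 = 4.4175
χ² = 1.4725 + 4.4175 = 5.890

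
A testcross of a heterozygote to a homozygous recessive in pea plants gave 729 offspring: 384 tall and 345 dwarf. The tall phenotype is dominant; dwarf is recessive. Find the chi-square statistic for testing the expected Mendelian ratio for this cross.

A testcross of a heterozygote (Aa × aa) gives a 1:1 phenotypic ratio.
Total ratio parts = 2. Expected numbers out of 729:
  tall: 729 × 1/2 = 364.5
  dwarf: 729 × 1/2 = 364.5
χ² = Σ (O − E)² / E
  tall: (384 − 364.5)² / 364.5 = 1.0432
  dwarf: (345 − 364.5)² / 364.5 = 1.0432
χ² = 1.0432 + 1.0432 = 2.0864 ≈ 2.086

2.086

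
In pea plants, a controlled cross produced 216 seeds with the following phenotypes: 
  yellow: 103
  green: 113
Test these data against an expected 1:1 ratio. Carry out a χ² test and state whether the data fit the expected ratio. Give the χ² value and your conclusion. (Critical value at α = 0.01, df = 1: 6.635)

Under the 1:1 hypothesis (Σ ratio = 2, N = 216):
  yellow: 216 × 1/2 = 108
  green: 216 × 1/2 = 108
χ² = Σ (O − E)² / E
  yellow: (103 − 108)² / 108 = 0.2315
  green: (113 − 108)² / 108 = 0.2315
χ² = 0.2315 + 0.2315 = 0.463
Degrees of freedom = 2 − 1 = 1; critical value at α = 0.01 is 6.635.
Since 0.463 < 6.635, we fail to reject the null hypothesis — the data are consistent with the 1:1 ratio.

0.463; consistent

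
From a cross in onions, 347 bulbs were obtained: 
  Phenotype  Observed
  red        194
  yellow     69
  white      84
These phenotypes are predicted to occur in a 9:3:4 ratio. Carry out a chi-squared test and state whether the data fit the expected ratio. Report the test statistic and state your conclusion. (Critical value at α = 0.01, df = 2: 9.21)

Under the 9:3:4 hypothesis (Σ ratio = 16, N = 347):
  red: 347 × 9/16 = 195.1875
  yellow: 347 × 3/16 = 65.0625
  white: 347 × 4/16 = 86.75
χ² = Σ (O − E)² / E
  red: (194 − 195.1875)² / 195.1875 = 0.0072
  yellow: (69 − 65.0625)² / 65.0625 = 0.2383
  white: (84 − 86.75)² / 86.75 = 0.0872
χ² = 0.0072 + 0.2383 + 0.0872 = 0.3327 ≈ 0.333
Degrees of freedom = 3 − 1 = 2; critical value at α = 0.01 is 9.21.
Since 0.333 < 9.21, we fail to reject the null hypothesis — the data are consistent with the 9:3:4 ratio.

0.333; consistent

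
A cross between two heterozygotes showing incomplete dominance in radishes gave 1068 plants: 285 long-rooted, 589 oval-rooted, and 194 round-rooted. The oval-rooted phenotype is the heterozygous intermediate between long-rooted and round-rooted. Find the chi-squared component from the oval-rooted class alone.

With incomplete dominance, a heterozygote × heterozygote cross gives a 1:2:1 phenotypic ratio.
The 1:2:1 ratio has 4 parts, so with N = 1068 the expected counts are:
  long-rooted: 1068 × 1/4 = 267
  oval-rooted: 1068 × 2/4 = 534
  round-rooted: 1068 × 1/4 = 267
Contribution of oval-rooted: (589 − 534)² / 534 = 5.6648

5.665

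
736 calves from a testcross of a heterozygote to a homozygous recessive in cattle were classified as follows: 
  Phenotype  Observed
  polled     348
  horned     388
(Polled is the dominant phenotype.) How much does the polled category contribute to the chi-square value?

A testcross of a heterozygote (Aa × aa) gives a 1:1 phenotypic ratio.
Expected counts for N = 736 under a 1:1 ratio (total parts = 2):
  polled: 736 × 1/2 = 368
  horned: 736 × 1/2 = 368
Contribution of polled: (348 − 368)² / 368 = 1.0870

1.087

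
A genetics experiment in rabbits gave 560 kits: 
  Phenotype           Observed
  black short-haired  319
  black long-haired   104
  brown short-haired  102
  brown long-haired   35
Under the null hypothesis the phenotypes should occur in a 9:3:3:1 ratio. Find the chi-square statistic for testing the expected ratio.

Under the 9:3:3:1 hypothesis (Σ ratio = 16, N = 560):
  black short-haired: 560 × 9/16 = 315
  black long-haired: 560 × 3/16 = 105
  brown short-haired: 560 × 3/16 = 105
  brown long-haired: 560 × 1/16 = 35
χ² = Σ (O − E)² / E
  black short-haired: (319 − 315)² / 315 = 0.0508
  black long-haired: (104 − 105)² / 105 = 0.0095
  brown short-haired: (102 − 105)² / 105 = 0.0857
  brown long-haired: (35 − 35)² / 35 = 0.0000
χ² = 0.0508 + 0.0095 + 0.0857 + 0.0000 = 0.146

0.146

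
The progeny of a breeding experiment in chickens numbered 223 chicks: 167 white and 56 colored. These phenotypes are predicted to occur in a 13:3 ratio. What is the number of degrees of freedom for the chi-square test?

A goodness-of-fit test with 2 phenotype classes has df = 2 − 1 = 1.

1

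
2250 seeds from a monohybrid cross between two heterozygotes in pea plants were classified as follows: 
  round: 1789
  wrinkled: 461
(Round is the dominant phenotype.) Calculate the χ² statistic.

For a monohybrid cross between heterozygotes with complete dominance, the expected phenotypic ratio is 3:1.
Under the 3:1 hypothesis (Σ ratio = 4, N = 2250):
  round: 2250 × 3/4 = 1687.5
  wrinkled: 2250 × 1/4 = 562.5
χ² = Σ (O − E)² / E
  round: (1789 − 1687.5)² / 1687.5 = 6.1050
  wrinkled: (461 − 562.5)² / 562.5 = 18.3151
χ² = 6.1050 + 18.3151 = 24.4201 ≈ 24.420

24.420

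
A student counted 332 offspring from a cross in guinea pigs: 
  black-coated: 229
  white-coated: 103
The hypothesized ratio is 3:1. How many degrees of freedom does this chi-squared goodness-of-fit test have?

1

A goodness-of-fit test with 2 phenotype classes has df = 2 − 1 = 1.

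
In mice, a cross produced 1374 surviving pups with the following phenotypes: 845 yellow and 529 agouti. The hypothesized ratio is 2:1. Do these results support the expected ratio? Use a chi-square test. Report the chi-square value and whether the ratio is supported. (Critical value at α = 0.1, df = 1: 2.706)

Expected counts for N = 1374 under a 2:1 ratio (total parts = 3):
  yellow: 1374 × 2/3 = 916
  agouti: 1374 × 1/3 = 458
χ² = Σ (O − E)² / E
  yellow: (845 − 916)² / 916 = 5.5033
  agouti: (529 − 458)² / 458 = 11.0066
χ² = 5.5033 + 11.0066 = 16.5099 ≈ 16.510
Degrees of freedom = 2 − 1 = 1; critical value at α = 0.1 is 2.706.
Since 16.510 > 2.706, we reject the null hypothesis — the data do not fit the 2:1 ratio.

16.510; not consistent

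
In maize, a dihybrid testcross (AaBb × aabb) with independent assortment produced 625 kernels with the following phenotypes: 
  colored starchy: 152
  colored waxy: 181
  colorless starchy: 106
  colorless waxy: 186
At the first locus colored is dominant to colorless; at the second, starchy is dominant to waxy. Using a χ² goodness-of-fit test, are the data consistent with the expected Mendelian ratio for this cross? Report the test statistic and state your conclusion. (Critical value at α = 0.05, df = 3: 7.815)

A dihybrid testcross with independent assortment gives a 1:1:1:1 ratio.
Under the 1:1:1:1 hypothesis (Σ ratio = 4, N = 625):
  colored starchy: 625 × 1/4 = 156.25
  colored waxy: 625 × 1/4 = 156.25
  colorless starchy: 625 × 1/4 = 156.25
  colorless waxy: 625 × 1/4 = 156.25
χ² = Σ (O − E)² / E
  colored starchy: (152 − 156.25)² / 156.25 = 0.1156
  colored waxy: (181 − 156.25)² / 156.25 = 3.9204
  colorless starchy: (106 − 156.25)² / 156.25 = 16.1604
  colorless waxy: (186 − 156.25)² / 156.25 = 5.6644
χ² = 0.1156 + 3.9204 + 16.1604 + 5.6644 = 25.8608 ≈ 25.861
Degrees of freedom = 4 − 1 = 3; critical value at α = 0.05 is 7.815.
Since 25.861 > 7.815, we reject the null hypothesis — the data do not fit the 1:1:1:1 ratio.

25.861; not consistent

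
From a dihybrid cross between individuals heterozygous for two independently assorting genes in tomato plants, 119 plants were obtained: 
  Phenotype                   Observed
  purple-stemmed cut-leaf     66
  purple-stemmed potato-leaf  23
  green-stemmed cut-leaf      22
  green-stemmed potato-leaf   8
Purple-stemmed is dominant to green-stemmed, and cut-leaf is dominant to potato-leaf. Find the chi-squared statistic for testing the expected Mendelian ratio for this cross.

0.081

A dihybrid F₂ with independent assortment and complete dominance at both loci gives a 9:3:3:1 phenotypic ratio.
Expected counts for N = 119 under a 9:3:3:1 ratio (total parts = 16):
  purple-stemmed cut-leaf: 119 × 9/16 = 66.9375
  purple-stemmed potato-leaf: 119 × 3/16 = 22.3125
  green-stemmed cut-leaf: 119 × 3/16 = 22.3125
  green-stemmed potato-leaf: 119 × 1/16 = 7.4375
χ² = Σ (O − E)² / E
  purple-stemmed cut-leaf: (66 − 66.9375)² / 66.9375 = 0.0131
  purple-stemmed potato-leaf: (23 − 22.3125)² / 22.3125 = 0.0212
  green-stemmed cut-leaf: (22 − 22.3125)² / 22.3125 = 0.0044
  green-stemmed potato-leaf: (8 − 7.4375)² / 7.4375 = 0.0425
χ² = 0.0131 + 0.0212 + 0.0044 + 0.0425 = 0.0812 ≈ 0.081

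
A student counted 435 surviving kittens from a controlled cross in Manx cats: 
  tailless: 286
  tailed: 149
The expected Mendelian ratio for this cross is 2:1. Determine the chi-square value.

0.166

Under the 2:1 hypothesis (Σ ratio = 3, N = 435):
  tailless: 435 × 2/3 = 290
  tailed: 435 × 1/3 = 145
χ² = Σ (O − E)² / E
  tailless: (286 − 290)² / 290 = 0.0552
  tailed: (149 − 145)² / 145 = 0.1103
χ² = 0.0552 + 0.1103 = 0.1655 ≈ 0.166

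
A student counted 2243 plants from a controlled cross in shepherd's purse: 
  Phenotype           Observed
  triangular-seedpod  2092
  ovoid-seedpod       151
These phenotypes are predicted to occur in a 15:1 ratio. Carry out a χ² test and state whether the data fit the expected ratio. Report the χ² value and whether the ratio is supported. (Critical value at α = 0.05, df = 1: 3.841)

Expected counts for N = 2243 under a 15:1 ratio (total parts = 16):
  triangular-seedpod: 2243 × 15/16 = 2102.8125
  ovoid-seedpod: 2243 × 1/16 = 140.1875
χ² = Σ (O − E)² / E
  triangular-seedpod: (2092 − 2102.8125)² / 2102.8125 = 0.0556
  ovoid-seedpod: (151 − 140.1875)² / 140.1875 = 0.8340
χ² = 0.0556 + 0.8340 = 0.8896 ≈ 0.890
Degrees of freedom = 2 − 1 = 1; critical value at α = 0.05 is 3.841.
Since 0.890 < 3.841, we fail to reject the null hypothesis — the data are consistent with the 15:1 ratio.

0.890; consistent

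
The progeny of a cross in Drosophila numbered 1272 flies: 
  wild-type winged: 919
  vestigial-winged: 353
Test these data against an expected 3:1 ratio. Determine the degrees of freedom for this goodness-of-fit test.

1

A goodness-of-fit test with 2 phenotype classes has df = 2 − 1 = 1.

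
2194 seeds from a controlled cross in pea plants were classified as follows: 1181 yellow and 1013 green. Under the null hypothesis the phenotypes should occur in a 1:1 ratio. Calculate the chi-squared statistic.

The 1:1 ratio has 2 parts, so with N = 2194 the expected counts are:
  yellow: 2194 × 1/2 = 1097
  green: 2194 × 1/2 = 1097
χ² = Σ (O − E)² / E
  yellow: (1181 − 1097)² / 1097 = 6.4321
  green: (1013 − 1097)² / 1097 = 6.4321
χ² = 6.4321 + 6.4321 = 12.8642 ≈ 12.864

12.864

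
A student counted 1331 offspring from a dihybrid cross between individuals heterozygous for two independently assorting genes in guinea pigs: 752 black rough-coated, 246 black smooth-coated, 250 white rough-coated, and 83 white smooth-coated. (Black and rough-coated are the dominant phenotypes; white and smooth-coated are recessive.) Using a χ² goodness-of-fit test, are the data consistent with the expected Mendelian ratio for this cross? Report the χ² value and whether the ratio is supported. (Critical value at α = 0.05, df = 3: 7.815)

A dihybrid F₂ with independent assortment and complete dominance at both loci gives a 9:3:3:1 phenotypic ratio.
Expected counts for N = 1331 under a 9:3:3:1 ratio (total parts = 16):
  black rough-coated: 1331 × 9/16 = 748.6875
  black smooth-coated: 1331 × 3/16 = 249.5625
  white rough-coated: 1331 × 3/16 = 249.5625
  white smooth-coated: 1331 × 1/16 = 83.1875
χ² = Σ (O − E)² / E
  black rough-coated: (752 − 748.6875)² / 748.6875 = 0.0147
  black smooth-coated: (246 − 249.5625)² / 249.5625 = 0.0509
  white rough-coated: (250 − 249.5625)² / 249.5625 = 0.0008
  white smooth-coated: (83 − 83.1875)² / 83.1875 = 0.0004
χ² = 0.0147 + 0.0509 + 0.0008 + 0.0004 = 0.0668 ≈ 0.067
Degrees of freedom = 4 − 1 = 3; critical value at α = 0.05 is 7.815.
Since 0.067 < 7.815, we fail to reject the null hypothesis — the data are consistent with the 9:3:3:1 ratio.

0.067; consistent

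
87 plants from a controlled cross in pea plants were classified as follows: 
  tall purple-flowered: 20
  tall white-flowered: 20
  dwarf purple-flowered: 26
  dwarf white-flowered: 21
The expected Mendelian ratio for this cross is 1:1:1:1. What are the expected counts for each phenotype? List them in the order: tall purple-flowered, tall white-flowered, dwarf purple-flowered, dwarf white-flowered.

21.75, 21.75, 21.75, 21.75

Under the 1:1:1:1 hypothesis (Σ ratio = 4, N = 87):
  tall purple-flowered: 87 × 1/4 = 21.75
  tall white-flowered: 87 × 1/4 = 21.75
  dwarf purple-flowered: 87 × 1/4 = 21.75
  dwarf white-flowered: 87 × 1/4 = 21.75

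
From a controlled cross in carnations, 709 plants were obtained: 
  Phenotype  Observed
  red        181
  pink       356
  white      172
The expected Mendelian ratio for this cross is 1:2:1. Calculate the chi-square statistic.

Expected counts for N = 709 under a 1:2:1 ratio (total parts = 4):
  red: 709 × 1/4 = 177.25
  pink: 709 × 2/4 = 354.5
  white: 709 × 1/4 = 177.25
χ² = Σ (O − E)² / E
  red: (181 − 177.25)² / 177.25 = 0.0793
  pink: (356 − 354.5)² / 354.5 = 0.0063
  white: (172 − 177.25)² / 177.25 = 0.1555
χ² = 0.0793 + 0.0063 + 0.1555 = 0.2411 ≈ 0.241

0.241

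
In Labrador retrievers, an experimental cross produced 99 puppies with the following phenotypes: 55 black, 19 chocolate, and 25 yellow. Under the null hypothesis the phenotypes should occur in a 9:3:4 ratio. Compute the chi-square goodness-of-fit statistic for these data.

Total ratio parts = 16. Expected numbers out of 99:
  black: 99 × 9/16 = 55.6875
  chocolate: 99 × 3/16 = 18.5625
  yellow: 99 × 4/16 = 24.75
χ² = Σ (O − E)² / E
  black: (55 − 55.6875)² / 55.6875 = 0.0085
  chocolate: (19 − 18.5625)² / 18.5625 = 0.0103
  yellow: (25 − 24.75)² / 24.75 = 0.0025
χ² = 0.0085 + 0.0103 + 0.0025 = 0.0213 ≈ 0.021

0.021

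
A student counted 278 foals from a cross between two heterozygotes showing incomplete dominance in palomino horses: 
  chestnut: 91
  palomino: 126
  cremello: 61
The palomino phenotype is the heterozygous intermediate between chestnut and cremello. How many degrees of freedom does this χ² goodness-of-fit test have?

2

With incomplete dominance, a heterozygote × heterozygote cross gives a 1:2:1 phenotypic ratio.
A goodness-of-fit test with 3 phenotype classes has df = 3 − 1 = 2.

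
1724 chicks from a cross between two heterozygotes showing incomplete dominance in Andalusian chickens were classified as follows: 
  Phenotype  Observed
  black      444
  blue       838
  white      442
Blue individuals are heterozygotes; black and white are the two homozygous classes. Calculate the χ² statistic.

1.341

With incomplete dominance, a heterozygote × heterozygote cross gives a 1:2:1 phenotypic ratio.
Expected counts for N = 1724 under a 1:2:1 ratio (total parts = 4):
  black: 1724 × 1/4 = 431
  blue: 1724 × 2/4 = 862
  white: 1724 × 1/4 = 431
χ² = Σ (O − E)² / E
  black: (444 − 431)² / 431 = 0.3921
  blue: (838 − 862)² / 862 = 0.6682
  white: (442 − 431)² / 431 = 0.2807
χ² = 0.3921 + 0.6682 + 0.2807 = 1.341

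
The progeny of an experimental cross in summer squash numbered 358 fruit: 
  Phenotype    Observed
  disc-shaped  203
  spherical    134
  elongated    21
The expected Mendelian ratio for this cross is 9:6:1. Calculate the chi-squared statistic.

0.098

Under the 9:6:1 hypothesis (Σ ratio = 16, N = 358):
  disc-shaped: 358 × 9/16 = 201.375
  spherical: 358 × 6/16 = 134.25
  elongated: 358 × 1/16 = 22.375
χ² = Σ (O − E)² / E
  disc-shaped: (203 − 201.375)² / 201.375 = 0.0131
  spherical: (134 − 134.25)² / 134.25 = 0.0005
  elongated: (21 − 22.375)² / 22.375 = 0.0845
χ² = 0.0131 + 0.0005 + 0.0845 = 0.0981 ≈ 0.098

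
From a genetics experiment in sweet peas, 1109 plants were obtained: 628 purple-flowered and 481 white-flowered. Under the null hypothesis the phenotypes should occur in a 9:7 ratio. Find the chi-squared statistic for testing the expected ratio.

0.064

Under the 9:7 hypothesis (Σ ratio = 16, N = 1109):
  purple-flowered: 1109 × 9/16 = 623.8125
  white-flowered: 1109 × 7/16 = 485.1875
χ² = Σ (O − E)² / E
  purple-flowered: (628 − 623.8125)² / 623.8125 = 0.0281
  white-flowered: (481 − 485.1875)² / 485.1875 = 0.0361
χ² = 0.0281 + 0.0361 = 0.0642 ≈ 0.064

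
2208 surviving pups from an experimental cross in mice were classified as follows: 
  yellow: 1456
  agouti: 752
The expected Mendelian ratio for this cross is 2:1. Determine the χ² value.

0.522

Expected counts for N = 2208 under a 2:1 ratio (total parts = 3):
  yellow: 2208 × 2/3 = 1472
  agouti: 2208 × 1/3 = 736
χ² = Σ (O − E)² / E
  yellow: (1456 − 1472)² / 1472 = 0.1739
  agouti: (752 − 736)² / 736 = 0.3478
χ² = 0.1739 + 0.3478 = 0.5217 ≈ 0.522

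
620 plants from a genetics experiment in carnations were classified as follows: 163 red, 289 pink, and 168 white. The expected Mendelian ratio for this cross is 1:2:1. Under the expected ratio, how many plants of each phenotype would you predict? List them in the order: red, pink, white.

155, 310, 155

Total ratio parts = 4. Expected numbers out of 620:
  red: 620 × 1/4 = 155
  pink: 620 × 2/4 = 310
  white: 620 × 1/4 = 155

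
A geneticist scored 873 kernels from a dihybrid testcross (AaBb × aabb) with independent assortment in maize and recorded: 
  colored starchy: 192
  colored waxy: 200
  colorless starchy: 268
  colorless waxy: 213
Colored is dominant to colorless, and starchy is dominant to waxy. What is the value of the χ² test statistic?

16.150

A dihybrid testcross with independent assortment gives a 1:1:1:1 ratio.
The 1:1:1:1 ratio has 4 parts, so with N = 873 the expected counts are:
  colored starchy: 873 × 1/4 = 218.25
  colored waxy: 873 × 1/4 = 218.25
  colorless starchy: 873 × 1/4 = 218.25
  colorless waxy: 873 × 1/4 = 218.25
χ² = Σ (O − E)² / E
  colored starchy: (192 − 218.25)² / 218.25 = 3.1572
  colored waxy: (200 − 218.25)² / 218.25 = 1.5261
  colorless starchy: (268 − 218.25)² / 218.25 = 11.3405
  colorless waxy: (213 − 218.25)² / 218.25 = 0.1263
χ² = 3.1572 + 1.5261 + 11.3405 + 0.1263 = 16.1501 ≈ 16.150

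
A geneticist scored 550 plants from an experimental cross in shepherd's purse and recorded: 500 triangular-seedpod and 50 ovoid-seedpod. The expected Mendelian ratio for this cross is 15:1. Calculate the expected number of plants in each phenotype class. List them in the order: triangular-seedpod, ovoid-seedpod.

515.625, 34.375

The 15:1 ratio has 16 parts, so with N = 550 the expected counts are:
  triangular-seedpod: 550 × 15/16 = 515.625
  ovoid-seedpod: 550 × 1/16 = 34.375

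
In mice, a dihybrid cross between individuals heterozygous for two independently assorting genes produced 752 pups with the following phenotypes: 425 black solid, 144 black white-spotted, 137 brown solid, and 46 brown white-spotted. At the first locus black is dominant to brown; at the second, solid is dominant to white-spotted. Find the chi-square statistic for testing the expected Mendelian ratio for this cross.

A dihybrid F₂ with independent assortment and complete dominance at both loci gives a 9:3:3:1 phenotypic ratio.
The 9:3:3:1 ratio has 16 parts, so with N = 752 the expected counts are:
  black solid: 752 × 9/16 = 423
  black white-spotted: 752 × 3/16 = 141
  brown solid: 752 × 3/16 = 141
  brown white-spotted: 752 × 1/16 = 47
χ² = Σ (O − E)² / E
  black solid: (425 − 423)² / 423 = 0.0095
  black white-spotted: (144 − 141)² / 141 = 0.0638
  brown solid: (137 − 141)² / 141 = 0.1135
  brown white-spotted: (46 − 47)² / 47 = 0.0213
χ² = 0.0095 + 0.0638 + 0.1135 + 0.0213 = 0.2081 ≈ 0.208

0.208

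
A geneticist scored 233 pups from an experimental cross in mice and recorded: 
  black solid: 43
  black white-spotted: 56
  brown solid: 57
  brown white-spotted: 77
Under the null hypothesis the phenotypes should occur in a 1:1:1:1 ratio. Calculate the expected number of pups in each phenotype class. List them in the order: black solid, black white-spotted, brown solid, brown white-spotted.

Under the 1:1:1:1 hypothesis (Σ ratio = 4, N = 233):
  black solid: 233 × 1/4 = 58.25
  black white-spotted: 233 × 1/4 = 58.25
  brown solid: 233 × 1/4 = 58.25
  brown white-spotted: 233 × 1/4 = 58.25

58.25, 58.25, 58.25, 58.25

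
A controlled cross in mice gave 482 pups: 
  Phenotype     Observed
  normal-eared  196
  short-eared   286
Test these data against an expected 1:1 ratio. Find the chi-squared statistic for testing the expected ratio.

16.805

Total ratio parts = 2. Expected numbers out of 482:
  normal-eared: 482 × 1/2 = 241
  short-eared: 482 × 1/2 = 241
χ² = Σ (O − E)² / E
  normal-eared: (196 − 241)² / 241 = 8.4025
  short-eared: (286 − 241)² / 241 = 8.4025
χ² = 8.4025 + 8.4025 = 16.805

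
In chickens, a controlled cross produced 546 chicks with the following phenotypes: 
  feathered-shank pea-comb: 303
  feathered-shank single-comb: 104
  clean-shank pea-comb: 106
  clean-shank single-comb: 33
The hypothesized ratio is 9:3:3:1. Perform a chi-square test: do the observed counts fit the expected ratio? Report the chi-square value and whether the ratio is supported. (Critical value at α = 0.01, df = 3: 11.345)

Under the 9:3:3:1 hypothesis (Σ ratio = 16, N = 546):
  feathered-shank pea-comb: 546 × 9/16 = 307.125
  feathered-shank single-comb: 546 × 3/16 = 102.375
  clean-shank pea-comb: 546 × 3/16 = 102.375
  clean-shank single-comb: 546 × 1/16 = 34.125
χ² = Σ (O − E)² / E
  feathered-shank pea-comb: (303 − 307.125)² / 307.125 = 0.0554
  feathered-shank single-comb: (104 − 102.375)² / 102.375 = 0.0258
  clean-shank pea-comb: (106 − 102.375)² / 102.375 = 0.1284
  clean-shank single-comb: (33 − 34.125)² / 34.125 = 0.0371
χ² = 0.0554 + 0.0258 + 0.1284 + 0.0371 = 0.2467 ≈ 0.247
Degrees of freedom = 4 − 1 = 3; critical value at α = 0.01 is 11.345.
Since 0.247 < 11.345, we fail to reject the null hypothesis — the data are consistent with the 9:3:3:1 ratio.

0.247; consistent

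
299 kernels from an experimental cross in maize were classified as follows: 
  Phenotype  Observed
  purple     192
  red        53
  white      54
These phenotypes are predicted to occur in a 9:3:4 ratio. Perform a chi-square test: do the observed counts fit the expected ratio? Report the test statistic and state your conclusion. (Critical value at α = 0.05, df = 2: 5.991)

9.299; not consistent

Expected counts for N = 299 under a 9:3:4 ratio (total parts = 16):
  purple: 299 × 9/16 = 168.1875
  red: 299 × 3/16 = 56.0625
  white: 299 × 4/16 = 74.75
χ² = Σ (O − E)² / E
  purple: (192 − 168.1875)² / 168.1875 = 3.3714
  red: (53 − 56.0625)² / 56.0625 = 0.1673
  white: (54 − 74.75)² / 74.75 = 5.7600
χ² = 3.3714 + 0.1673 + 5.7600 = 9.2987 ≈ 9.299
Degrees of freedom = 3 − 1 = 2; critical value at α = 0.05 is 5.991.
Since 9.299 > 5.991, we reject the null hypothesis — the data do not fit the 9:3:4 ratio.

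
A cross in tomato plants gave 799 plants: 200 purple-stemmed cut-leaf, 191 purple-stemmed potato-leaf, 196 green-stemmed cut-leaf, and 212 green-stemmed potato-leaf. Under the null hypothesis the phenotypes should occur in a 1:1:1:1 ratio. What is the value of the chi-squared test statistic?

Total ratio parts = 4. Expected numbers out of 799:
  purple-stemmed cut-leaf: 799 × 1/4 = 199.75
  purple-stemmed potato-leaf: 799 × 1/4 = 199.75
  green-stemmed cut-leaf: 799 × 1/4 = 199.75
  green-stemmed potato-leaf: 799 × 1/4 = 199.75
χ² = Σ (O − E)² / E
  purple-stemmed cut-leaf: (200 − 199.75)² / 199.75 = 0.0003
  purple-stemmed potato-leaf: (191 − 199.75)² / 199.75 = 0.3833
  green-stemmed cut-leaf: (196 − 199.75)² / 199.75 = 0.0704
  green-stemmed potato-leaf: (212 − 199.75)² / 199.75 = 0.7513
χ² = 0.0003 + 0.3833 + 0.0704 + 0.7513 = 1.2053 ≈ 1.205

1.205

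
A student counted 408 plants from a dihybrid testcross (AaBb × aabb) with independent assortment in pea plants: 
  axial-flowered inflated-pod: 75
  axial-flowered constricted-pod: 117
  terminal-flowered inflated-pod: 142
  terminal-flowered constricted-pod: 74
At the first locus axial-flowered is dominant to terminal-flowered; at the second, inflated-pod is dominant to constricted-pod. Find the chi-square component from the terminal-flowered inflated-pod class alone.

15.686

A dihybrid testcross with independent assortment gives a 1:1:1:1 ratio.
Under the 1:1:1:1 hypothesis (Σ ratio = 4, N = 408):
  axial-flowered inflated-pod: 408 × 1/4 = 102
  axial-flowered constricted-pod: 408 × 1/4 = 102
  terminal-flowered inflated-pod: 408 × 1/4 = 102
  terminal-flowered constricted-pod: 408 × 1/4 = 102
Contribution of terminal-flowered inflated-pod: (142 − 102)² / 102 = 15.6863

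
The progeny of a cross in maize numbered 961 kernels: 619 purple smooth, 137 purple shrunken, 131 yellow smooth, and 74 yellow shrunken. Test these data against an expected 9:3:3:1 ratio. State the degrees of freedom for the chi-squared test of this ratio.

A goodness-of-fit test with 4 phenotype classes has df = 4 − 1 = 3.

3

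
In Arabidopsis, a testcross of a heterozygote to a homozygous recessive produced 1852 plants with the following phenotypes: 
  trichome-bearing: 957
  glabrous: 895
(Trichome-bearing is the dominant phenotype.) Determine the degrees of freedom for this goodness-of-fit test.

1

A testcross of a heterozygote (Aa × aa) gives a 1:1 phenotypic ratio.
A goodness-of-fit test with 2 phenotype classes has df = 2 − 1 = 1.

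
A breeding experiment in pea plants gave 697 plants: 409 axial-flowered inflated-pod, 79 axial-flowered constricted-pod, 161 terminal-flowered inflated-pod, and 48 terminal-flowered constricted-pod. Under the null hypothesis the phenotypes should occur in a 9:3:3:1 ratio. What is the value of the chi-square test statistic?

Total ratio parts = 16. Expected numbers out of 697:
  axial-flowered inflated-pod: 697 × 9/16 = 392.0625
  axial-flowered constricted-pod: 697 × 3/16 = 130.6875
  terminal-flowered inflated-pod: 697 × 3/16 = 130.6875
  terminal-flowered constricted-pod: 697 × 1/16 = 43.5625
χ² = Σ (O − E)² / E
  axial-flowered inflated-pod: (409 − 392.0625)² / 392.0625 = 0.7317
  axial-flowered constricted-pod: (79 − 130.6875)² / 130.6875 = 20.4426
  terminal-flowered inflated-pod: (161 − 130.6875)² / 130.6875 = 7.0309
  terminal-flowered constricted-pod: (48 − 43.5625)² / 43.5625 = 0.4520
χ² = 0.7317 + 20.4426 + 7.0309 + 0.4520 = 28.6572 ≈ 28.657

28.657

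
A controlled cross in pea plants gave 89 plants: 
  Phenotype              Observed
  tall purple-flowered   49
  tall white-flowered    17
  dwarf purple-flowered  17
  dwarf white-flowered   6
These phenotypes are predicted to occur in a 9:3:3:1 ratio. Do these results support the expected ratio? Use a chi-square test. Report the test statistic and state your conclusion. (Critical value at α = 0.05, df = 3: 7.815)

Total ratio parts = 16. Expected numbers out of 89:
  tall purple-flowered: 89 × 9/16 = 50.0625
  tall white-flowered: 89 × 3/16 = 16.6875
  dwarf purple-flowered: 89 × 3/16 = 16.6875
  dwarf white-flowered: 89 × 1/16 = 5.5625
χ² = Σ (O − E)² / E
  tall purple-flowered: (49 − 50.0625)² / 50.0625 = 0.0225
  tall white-flowered: (17 − 16.6875)² / 16.6875 = 0.0059
  dwarf purple-flowered: (17 − 16.6875)² / 16.6875 = 0.0059
  dwarf white-flowered: (6 − 5.5625)² / 5.5625 = 0.0344
χ² = 0.0225 + 0.0059 + 0.0059 + 0.0344 = 0.0687 ≈ 0.069
Degrees of freedom = 4 − 1 = 3; critical value at α = 0.05 is 7.815.
Since 0.069 < 7.815, we fail to reject the null hypothesis — the data are consistent with the 9:3:3:1 ratio.

0.069; consistent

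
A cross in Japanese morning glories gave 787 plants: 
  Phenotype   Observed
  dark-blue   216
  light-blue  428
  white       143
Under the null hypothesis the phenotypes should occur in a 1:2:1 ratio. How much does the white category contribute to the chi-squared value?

14.684

The 1:2:1 ratio has 4 parts, so with N = 787 the expected counts are:
  dark-blue: 787 × 1/4 = 196.75
  light-blue: 787 × 2/4 = 393.5
  white: 787 × 1/4 = 196.75
Contribution of white: (143 − 196.75)² / 196.75 = 14.6839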